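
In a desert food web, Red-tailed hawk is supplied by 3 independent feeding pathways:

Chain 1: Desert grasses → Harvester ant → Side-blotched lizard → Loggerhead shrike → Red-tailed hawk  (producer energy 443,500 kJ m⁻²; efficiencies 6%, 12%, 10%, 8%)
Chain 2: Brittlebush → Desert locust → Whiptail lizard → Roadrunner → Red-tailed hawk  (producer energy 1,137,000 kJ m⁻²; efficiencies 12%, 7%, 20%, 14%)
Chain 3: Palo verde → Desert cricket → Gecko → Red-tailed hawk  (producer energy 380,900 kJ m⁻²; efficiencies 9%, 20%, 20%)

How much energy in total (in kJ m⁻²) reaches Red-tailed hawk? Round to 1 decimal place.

Chain 1: 443500 × 0.06 × 0.12 × 0.1 × 0.08 = 25.5456 kJ m⁻²
Chain 2: 1137000 × 0.12 × 0.07 × 0.2 × 0.14 = 267.4224 kJ m⁻²
Chain 3: 380900 × 0.09 × 0.2 × 0.2 = 1371.24 kJ m⁻²
Total at Red-tailed hawk: 25.5456 + 267.4224 + 1371.24 = 1664.208 kJ m⁻²

1664.2 kJ m⁻²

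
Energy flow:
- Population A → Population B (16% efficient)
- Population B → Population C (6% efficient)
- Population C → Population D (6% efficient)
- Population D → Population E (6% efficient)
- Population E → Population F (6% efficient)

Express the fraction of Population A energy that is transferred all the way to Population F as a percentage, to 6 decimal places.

0.000207%

Product of link efficiencies: 0.16 × 0.06 × 0.06 × 0.06 × 0.06 = 0.0000020736
As a percentage: 0.0000020736 × 100 = 0.000207%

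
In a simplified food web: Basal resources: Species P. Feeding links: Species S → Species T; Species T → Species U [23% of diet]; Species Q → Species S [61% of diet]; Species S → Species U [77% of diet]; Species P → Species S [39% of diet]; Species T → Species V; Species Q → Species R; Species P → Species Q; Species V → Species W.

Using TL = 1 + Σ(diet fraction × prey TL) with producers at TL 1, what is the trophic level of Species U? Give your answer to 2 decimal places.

Species Q: 1 + 1 = 2
Species R: 1 + 2 = 3
Species S: 1 + (0.39×1 + 0.61×2) = 2.61
Species T: 1 + 2.61 = 3.61
Species U: 1 + (0.23×3.61 + 0.77×2.61) = 3.84
Species V: 1 + 3.61 = 4.61
Species W: 1 + 4.61 = 5.61

3.84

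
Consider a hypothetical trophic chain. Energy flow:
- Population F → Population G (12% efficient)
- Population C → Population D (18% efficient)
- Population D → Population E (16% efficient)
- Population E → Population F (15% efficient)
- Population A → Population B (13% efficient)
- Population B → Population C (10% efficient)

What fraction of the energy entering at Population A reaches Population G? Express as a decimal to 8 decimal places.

0.00000674

Product of link efficiencies: 0.13 × 0.1 × 0.18 × 0.16 × 0.15 × 0.12 = 0.0000067392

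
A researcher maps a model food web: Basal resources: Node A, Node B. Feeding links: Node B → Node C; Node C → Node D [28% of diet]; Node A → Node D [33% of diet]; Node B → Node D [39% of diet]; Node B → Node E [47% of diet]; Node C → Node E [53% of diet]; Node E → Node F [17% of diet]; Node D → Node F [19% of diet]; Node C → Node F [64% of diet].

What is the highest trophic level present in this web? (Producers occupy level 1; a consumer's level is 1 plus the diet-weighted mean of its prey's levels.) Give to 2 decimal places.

3.14

Node C: 1 + 1 = 2
Node D: 1 + (0.28×2 + 0.33×1 + 0.39×1) = 2.28
Node E: 1 + (0.47×1 + 0.53×2) = 2.53
Node F: 1 + (0.17×2.53 + 0.19×2.28 + 0.64×2) = 3.1433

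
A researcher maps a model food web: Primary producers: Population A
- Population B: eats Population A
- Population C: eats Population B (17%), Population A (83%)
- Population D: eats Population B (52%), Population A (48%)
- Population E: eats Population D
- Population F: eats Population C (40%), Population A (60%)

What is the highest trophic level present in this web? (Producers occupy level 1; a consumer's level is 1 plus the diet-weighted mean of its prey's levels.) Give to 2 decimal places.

Population B: 1 + 1 = 2
Population C: 1 + (0.17×2 + 0.83×1) = 2.17
Population D: 1 + (0.52×2 + 0.48×1) = 2.52
Population E: 1 + 2.52 = 3.52
Population F: 1 + (0.4×2.17 + 0.6×1) = 2.468

3.52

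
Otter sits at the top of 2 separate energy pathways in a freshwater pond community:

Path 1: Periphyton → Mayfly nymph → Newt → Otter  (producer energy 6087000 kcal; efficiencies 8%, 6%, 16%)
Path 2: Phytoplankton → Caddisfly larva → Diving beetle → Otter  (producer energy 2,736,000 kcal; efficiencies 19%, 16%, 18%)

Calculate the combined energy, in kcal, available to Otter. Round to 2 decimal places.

19646.21 kcal

Path 1: 6087000 × 0.08 × 0.06 × 0.16 = 4674.816 kcal
Path 2: 2736000 × 0.19 × 0.16 × 0.18 = 14971.392 kcal
Total at Otter: 4674.816 + 14971.392 = 19646.208 kcal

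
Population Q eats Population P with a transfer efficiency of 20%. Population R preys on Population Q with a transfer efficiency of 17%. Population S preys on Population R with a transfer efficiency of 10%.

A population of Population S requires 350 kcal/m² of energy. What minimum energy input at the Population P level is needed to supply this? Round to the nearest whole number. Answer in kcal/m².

Cumulative transfer efficiency: 0.2 × 0.17 × 0.1 = 0.0034
Population P energy = 350 / 0.0034 = 102941 kcal/m²

102941 kcal/m²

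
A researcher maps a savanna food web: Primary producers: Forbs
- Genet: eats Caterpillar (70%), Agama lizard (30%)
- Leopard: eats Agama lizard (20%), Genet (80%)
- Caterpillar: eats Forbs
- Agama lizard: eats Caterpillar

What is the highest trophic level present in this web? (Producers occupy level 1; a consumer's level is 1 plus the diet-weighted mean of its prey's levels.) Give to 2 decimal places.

4.24

Caterpillar: 1 + 1 = 2
Agama lizard: 1 + 2 = 3
Genet: 1 + (0.7×2 + 0.3×3) = 3.3
Leopard: 1 + (0.2×3 + 0.8×3.3) = 4.24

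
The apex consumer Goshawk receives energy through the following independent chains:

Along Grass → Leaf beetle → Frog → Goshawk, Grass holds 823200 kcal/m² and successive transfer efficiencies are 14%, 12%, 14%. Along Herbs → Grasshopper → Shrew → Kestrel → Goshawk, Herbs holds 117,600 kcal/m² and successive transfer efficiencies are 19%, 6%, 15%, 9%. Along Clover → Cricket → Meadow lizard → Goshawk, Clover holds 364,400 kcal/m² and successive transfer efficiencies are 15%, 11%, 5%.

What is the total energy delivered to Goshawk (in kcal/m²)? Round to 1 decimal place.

Via Grass: 823200 × 0.14 × 0.12 × 0.14 = 1936.1664 kcal/m²
Via Herbs: 117600 × 0.19 × 0.06 × 0.15 × 0.09 = 18.09864 kcal/m²
Via Clover: 364400 × 0.15 × 0.11 × 0.05 = 300.63 kcal/m²
Total at Goshawk: 1936.1664 + 18.09864 + 300.63 = 2254.89504 kcal/m²

2254.9 kcal/m²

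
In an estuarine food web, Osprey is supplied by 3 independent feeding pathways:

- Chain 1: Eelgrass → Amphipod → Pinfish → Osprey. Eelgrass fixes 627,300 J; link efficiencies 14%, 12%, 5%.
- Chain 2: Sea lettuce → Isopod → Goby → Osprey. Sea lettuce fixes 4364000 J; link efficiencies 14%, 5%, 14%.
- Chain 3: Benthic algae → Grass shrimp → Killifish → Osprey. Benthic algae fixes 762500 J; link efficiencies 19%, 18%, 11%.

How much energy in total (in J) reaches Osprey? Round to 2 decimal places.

7672.18 J

Chain 1: 627300 × 0.14 × 0.12 × 0.05 = 526.932 J
Chain 2: 4364000 × 0.14 × 0.05 × 0.14 = 4276.72 J
Chain 3: 762500 × 0.19 × 0.18 × 0.11 = 2868.525 J
Total at Osprey: 526.932 + 4276.72 + 2868.525 = 7672.177 J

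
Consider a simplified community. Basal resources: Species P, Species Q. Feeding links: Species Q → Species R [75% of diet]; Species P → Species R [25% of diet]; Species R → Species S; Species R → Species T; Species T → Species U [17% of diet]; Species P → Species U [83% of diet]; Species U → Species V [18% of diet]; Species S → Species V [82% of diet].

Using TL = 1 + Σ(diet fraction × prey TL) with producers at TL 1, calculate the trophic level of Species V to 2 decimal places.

3.88

Species R: 1 + (0.75×1 + 0.25×1) = 2
Species S: 1 + 2 = 3
Species T: 1 + 2 = 3
Species U: 1 + (0.17×3 + 0.83×1) = 2.34
Species V: 1 + (0.18×2.34 + 0.82×3) = 3.8812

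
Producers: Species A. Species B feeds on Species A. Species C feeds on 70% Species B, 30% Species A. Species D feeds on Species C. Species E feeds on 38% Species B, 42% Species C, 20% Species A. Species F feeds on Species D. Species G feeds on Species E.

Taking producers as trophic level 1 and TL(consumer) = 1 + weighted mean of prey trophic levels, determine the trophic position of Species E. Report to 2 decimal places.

Species B: 1 + 1 = 2
Species C: 1 + (0.7×2 + 0.3×1) = 2.7
Species D: 1 + 2.7 = 3.7
Species E: 1 + (0.38×2 + 0.42×2.7 + 0.2×1) = 3.094
Species F: 1 + 3.7 = 4.7
Species G: 1 + 3.094 = 4.094

3.09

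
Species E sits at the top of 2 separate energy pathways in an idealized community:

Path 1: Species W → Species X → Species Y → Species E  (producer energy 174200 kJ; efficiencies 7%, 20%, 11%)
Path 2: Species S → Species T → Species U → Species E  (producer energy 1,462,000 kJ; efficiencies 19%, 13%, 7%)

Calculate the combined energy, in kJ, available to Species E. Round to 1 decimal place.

Path 1: 174200 × 0.07 × 0.2 × 0.11 = 268.268 kJ
Path 2: 1462000 × 0.19 × 0.13 × 0.07 = 2527.798 kJ
Total at Species E: 268.268 + 2527.798 = 2796.066 kJ

2796.1 kJ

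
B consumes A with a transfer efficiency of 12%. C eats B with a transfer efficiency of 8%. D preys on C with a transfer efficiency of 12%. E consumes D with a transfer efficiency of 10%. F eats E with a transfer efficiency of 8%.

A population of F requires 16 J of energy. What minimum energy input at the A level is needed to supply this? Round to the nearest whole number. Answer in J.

Cumulative transfer efficiency: 0.12 × 0.08 × 0.12 × 0.1 × 0.08 = 0.000009216
A energy = 16 / 0.000009216 = 1736111 J

1736111 J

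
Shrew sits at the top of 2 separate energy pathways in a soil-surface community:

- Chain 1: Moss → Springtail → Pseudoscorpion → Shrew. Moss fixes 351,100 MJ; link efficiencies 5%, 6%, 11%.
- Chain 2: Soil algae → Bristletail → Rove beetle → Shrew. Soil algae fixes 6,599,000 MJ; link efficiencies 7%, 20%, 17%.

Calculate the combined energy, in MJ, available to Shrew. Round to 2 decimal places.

Chain 1: 351100 × 0.05 × 0.06 × 0.11 = 115.863 MJ
Chain 2: 6599000 × 0.07 × 0.2 × 0.17 = 15705.62 MJ
Total at Shrew: 115.863 + 15705.62 = 15821.483 MJ

15821.48 MJ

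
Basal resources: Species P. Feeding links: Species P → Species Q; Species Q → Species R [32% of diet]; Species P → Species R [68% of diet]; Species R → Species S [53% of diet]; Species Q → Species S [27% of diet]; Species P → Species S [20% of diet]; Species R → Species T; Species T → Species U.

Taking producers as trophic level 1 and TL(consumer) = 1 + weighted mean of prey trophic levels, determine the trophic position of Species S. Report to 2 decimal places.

Species Q: 1 + 1 = 2
Species R: 1 + (0.32×2 + 0.68×1) = 2.32
Species S: 1 + (0.53×2.32 + 0.27×2 + 0.2×1) = 2.9696
Species T: 1 + 2.32 = 3.32
Species U: 1 + 3.32 = 4.32

2.97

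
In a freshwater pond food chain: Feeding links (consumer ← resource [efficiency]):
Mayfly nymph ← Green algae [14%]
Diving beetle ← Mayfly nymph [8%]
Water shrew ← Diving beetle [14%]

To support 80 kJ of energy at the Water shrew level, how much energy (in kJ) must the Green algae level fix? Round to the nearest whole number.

Cumulative transfer efficiency: 0.14 × 0.08 × 0.14 = 0.001568
Green algae energy = 80 / 0.001568 = 51020 kJ

51020 kJ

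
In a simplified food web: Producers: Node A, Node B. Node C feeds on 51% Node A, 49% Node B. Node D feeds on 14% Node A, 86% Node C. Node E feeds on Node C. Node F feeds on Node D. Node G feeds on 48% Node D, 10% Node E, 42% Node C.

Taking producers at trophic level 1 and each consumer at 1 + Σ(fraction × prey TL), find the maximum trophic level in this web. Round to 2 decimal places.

Node C: 1 + (0.51×1 + 0.49×1) = 2
Node D: 1 + (0.14×1 + 0.86×2) = 2.86
Node E: 1 + 2 = 3
Node F: 1 + 2.86 = 3.86
Node G: 1 + (0.48×2.86 + 0.1×3 + 0.42×2) = 3.5128

3.86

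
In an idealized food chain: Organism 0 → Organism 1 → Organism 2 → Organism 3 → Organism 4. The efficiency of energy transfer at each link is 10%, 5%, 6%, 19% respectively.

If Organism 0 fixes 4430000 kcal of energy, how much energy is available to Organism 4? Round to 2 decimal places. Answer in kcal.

252.51 kcal

Organism 1: 4430000 × 0.1 = 443000 kcal
Organism 2: 443000 × 0.05 = 22150 kcal
Organism 3: 22150 × 0.06 = 1329 kcal
Organism 4: 1329 × 0.19 = 252.51 kcal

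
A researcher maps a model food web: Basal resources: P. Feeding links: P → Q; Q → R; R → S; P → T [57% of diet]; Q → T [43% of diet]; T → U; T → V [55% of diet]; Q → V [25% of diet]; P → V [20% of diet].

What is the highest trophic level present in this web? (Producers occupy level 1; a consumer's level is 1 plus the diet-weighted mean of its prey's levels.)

4

Q: 1 + 1 = 2
R: 1 + 2 = 3
S: 1 + 3 = 4
T: 1 + (0.57×1 + 0.43×2) = 2.43
U: 1 + 2.43 = 3.43
V: 1 + (0.55×2.43 + 0.25×2 + 0.2×1) = 3.0365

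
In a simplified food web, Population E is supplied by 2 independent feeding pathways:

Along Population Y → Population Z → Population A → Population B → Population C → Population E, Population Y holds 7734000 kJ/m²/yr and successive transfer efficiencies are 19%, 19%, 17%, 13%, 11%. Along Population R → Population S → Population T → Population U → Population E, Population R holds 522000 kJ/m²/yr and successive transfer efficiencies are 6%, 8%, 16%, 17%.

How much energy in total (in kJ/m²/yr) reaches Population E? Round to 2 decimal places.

Via Population Y: 7734000 × 0.19 × 0.19 × 0.17 × 0.13 × 0.11 = 678.7288794 kJ/m²/yr
Via Population R: 522000 × 0.06 × 0.08 × 0.16 × 0.17 = 68.15232 kJ/m²/yr
Total at Population E: 678.7288794 + 68.15232 = 746.8811994 kJ/m²/yr

746.88 kJ/m²/yr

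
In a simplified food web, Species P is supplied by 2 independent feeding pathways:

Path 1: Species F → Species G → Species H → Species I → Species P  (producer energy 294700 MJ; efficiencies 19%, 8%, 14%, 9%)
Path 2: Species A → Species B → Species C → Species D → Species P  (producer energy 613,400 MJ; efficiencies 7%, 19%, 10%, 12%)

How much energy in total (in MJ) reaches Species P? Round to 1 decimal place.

154.3 MJ

Path 1: 294700 × 0.19 × 0.08 × 0.14 × 0.09 = 56.440944 MJ
Path 2: 613400 × 0.07 × 0.19 × 0.1 × 0.12 = 97.89864 MJ
Total at Species P: 56.440944 + 97.89864 = 154.339584 MJ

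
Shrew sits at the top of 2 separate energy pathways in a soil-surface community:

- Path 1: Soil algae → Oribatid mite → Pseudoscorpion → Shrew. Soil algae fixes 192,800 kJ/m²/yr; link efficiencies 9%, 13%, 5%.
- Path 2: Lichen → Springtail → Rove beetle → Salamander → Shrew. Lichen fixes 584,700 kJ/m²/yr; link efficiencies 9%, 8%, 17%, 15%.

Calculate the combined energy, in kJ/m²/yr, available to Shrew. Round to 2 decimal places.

220.14 kJ/m²/yr

Path 1: 192800 × 0.09 × 0.13 × 0.05 = 112.788 kJ/m²/yr
Path 2: 584700 × 0.09 × 0.08 × 0.17 × 0.15 = 107.35092 kJ/m²/yr
Total at Shrew: 112.788 + 107.35092 = 220.13892 kJ/m²/yr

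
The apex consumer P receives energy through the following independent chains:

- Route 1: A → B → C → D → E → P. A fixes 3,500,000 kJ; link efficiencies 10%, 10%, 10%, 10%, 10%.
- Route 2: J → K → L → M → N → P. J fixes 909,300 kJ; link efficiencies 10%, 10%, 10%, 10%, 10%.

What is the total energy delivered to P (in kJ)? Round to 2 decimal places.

44.09 kJ

Route 1: 3500000 × 0.1 × 0.1 × 0.1 × 0.1 × 0.1 = 35 kJ
Route 2: 909300 × 0.1 × 0.1 × 0.1 × 0.1 × 0.1 = 9.093 kJ
Total at P: 35 + 9.093 = 44.093 kJ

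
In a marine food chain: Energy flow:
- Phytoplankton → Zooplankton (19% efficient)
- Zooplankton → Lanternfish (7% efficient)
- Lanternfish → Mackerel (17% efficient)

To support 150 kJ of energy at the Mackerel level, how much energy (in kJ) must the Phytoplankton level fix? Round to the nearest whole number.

Cumulative transfer efficiency: 0.19 × 0.07 × 0.17 = 0.002261
Phytoplankton energy = 150 / 0.002261 = 66342 kJ

66342 kJ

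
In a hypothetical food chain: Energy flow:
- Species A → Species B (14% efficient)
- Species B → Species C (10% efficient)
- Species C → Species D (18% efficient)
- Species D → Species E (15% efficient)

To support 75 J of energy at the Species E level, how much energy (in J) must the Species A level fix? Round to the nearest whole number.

Cumulative transfer efficiency: 0.14 × 0.1 × 0.18 × 0.15 = 0.000378
Species A energy = 75 / 0.000378 = 198413 J

198413 J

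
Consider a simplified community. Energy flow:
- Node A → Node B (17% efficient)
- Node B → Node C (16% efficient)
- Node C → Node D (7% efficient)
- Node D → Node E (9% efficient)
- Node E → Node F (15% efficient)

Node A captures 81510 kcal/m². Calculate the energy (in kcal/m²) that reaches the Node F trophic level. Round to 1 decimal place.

2.1 kcal/m²

Node B: 81510 × 0.17 = 13856.7 kcal/m²
Node C: 13856.7 × 0.16 = 2217.072 kcal/m²
Node D: 2217.072 × 0.07 = 155.19504 kcal/m²
Node E: 155.19504 × 0.09 = 13.9675536 kcal/m²
Node F: 13.9675536 × 0.15 = 2.09513304 kcal/m²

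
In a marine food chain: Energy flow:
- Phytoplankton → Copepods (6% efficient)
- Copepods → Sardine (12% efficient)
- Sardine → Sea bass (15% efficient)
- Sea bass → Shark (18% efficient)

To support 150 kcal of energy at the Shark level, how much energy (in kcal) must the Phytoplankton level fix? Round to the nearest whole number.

Cumulative transfer efficiency: 0.06 × 0.12 × 0.15 × 0.18 = 0.0001944
Phytoplankton energy = 150 / 0.0001944 = 771605 kcal

771605 kcal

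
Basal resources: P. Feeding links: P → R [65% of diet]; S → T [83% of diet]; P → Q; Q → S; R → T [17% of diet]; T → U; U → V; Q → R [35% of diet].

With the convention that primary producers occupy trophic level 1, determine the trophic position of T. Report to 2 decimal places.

Q: 1 + 1 = 2
R: 1 + (0.65×1 + 0.35×2) = 2.35
S: 1 + 2 = 3
T: 1 + (0.83×3 + 0.17×2.35) = 3.8895
U: 1 + 3.8895 = 4.8895
V: 1 + 4.8895 = 5.8895

3.89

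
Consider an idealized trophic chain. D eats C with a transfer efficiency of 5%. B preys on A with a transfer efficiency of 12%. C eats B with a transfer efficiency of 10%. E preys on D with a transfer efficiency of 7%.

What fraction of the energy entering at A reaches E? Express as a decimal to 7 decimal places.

Product of link efficiencies: 0.12 × 0.1 × 0.05 × 0.07 = 0.000042

0.0000420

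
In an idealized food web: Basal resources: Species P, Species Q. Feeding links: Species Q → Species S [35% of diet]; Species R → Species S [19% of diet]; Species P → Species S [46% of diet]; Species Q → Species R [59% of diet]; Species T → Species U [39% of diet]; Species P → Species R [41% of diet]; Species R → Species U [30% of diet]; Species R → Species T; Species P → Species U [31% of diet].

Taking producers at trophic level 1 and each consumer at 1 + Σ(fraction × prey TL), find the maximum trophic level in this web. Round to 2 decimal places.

Species R: 1 + (0.41×1 + 0.59×1) = 2
Species S: 1 + (0.46×1 + 0.35×1 + 0.19×2) = 2.19
Species T: 1 + 2 = 3
Species U: 1 + (0.39×3 + 0.3×2 + 0.31×1) = 3.08

3.08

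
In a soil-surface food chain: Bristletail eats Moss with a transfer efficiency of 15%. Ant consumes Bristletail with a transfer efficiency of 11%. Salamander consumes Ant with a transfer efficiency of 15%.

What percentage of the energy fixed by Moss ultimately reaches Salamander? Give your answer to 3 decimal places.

0.248%

Product of link efficiencies: 0.15 × 0.11 × 0.15 = 0.002475
As a percentage: 0.002475 × 100 = 0.248%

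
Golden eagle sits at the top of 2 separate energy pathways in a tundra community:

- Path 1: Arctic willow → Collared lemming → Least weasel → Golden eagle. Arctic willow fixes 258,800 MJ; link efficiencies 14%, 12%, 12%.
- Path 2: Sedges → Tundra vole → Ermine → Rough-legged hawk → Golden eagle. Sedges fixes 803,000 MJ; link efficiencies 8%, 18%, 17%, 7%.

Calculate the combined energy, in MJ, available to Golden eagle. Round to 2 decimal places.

Path 1: 258800 × 0.14 × 0.12 × 0.12 = 521.7408 MJ
Path 2: 803000 × 0.08 × 0.18 × 0.17 × 0.07 = 137.60208 MJ
Total at Golden eagle: 521.7408 + 137.60208 = 659.34288 MJ

659.34 MJ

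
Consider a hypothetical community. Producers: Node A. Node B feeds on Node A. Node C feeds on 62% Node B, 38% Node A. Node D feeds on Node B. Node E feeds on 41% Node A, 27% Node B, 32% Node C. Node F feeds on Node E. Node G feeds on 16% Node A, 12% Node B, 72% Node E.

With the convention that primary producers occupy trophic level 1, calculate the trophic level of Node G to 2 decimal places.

Node B: 1 + 1 = 2
Node C: 1 + (0.62×2 + 0.38×1) = 2.62
Node D: 1 + 2 = 3
Node E: 1 + (0.41×1 + 0.27×2 + 0.32×2.62) = 2.7884
Node F: 1 + 2.7884 = 3.7884
Node G: 1 + (0.16×1 + 0.12×2 + 0.72×2.7884) = 3.407648

3.41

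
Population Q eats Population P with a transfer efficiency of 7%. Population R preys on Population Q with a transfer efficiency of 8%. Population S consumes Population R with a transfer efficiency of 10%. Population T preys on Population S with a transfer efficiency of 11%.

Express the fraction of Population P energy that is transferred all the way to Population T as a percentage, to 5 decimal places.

Product of link efficiencies: 0.07 × 0.08 × 0.1 × 0.11 = 0.0000616
As a percentage: 0.0000616 × 100 = 0.00616%

0.00616%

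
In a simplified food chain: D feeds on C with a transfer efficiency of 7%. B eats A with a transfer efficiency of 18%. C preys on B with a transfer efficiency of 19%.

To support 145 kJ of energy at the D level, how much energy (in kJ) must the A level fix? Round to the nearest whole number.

60568 kJ

Cumulative transfer efficiency: 0.18 × 0.19 × 0.07 = 0.002394
A energy = 145 / 0.002394 = 60568 kJ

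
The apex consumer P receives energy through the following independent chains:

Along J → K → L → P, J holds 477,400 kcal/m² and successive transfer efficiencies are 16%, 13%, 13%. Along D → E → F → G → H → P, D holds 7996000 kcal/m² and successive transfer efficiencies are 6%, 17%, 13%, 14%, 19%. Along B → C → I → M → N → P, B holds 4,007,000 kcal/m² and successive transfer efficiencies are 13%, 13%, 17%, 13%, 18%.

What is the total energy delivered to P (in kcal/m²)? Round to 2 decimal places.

Via J: 477400 × 0.16 × 0.13 × 0.13 = 1290.8896 kcal/m²
Via D: 7996000 × 0.06 × 0.17 × 0.13 × 0.14 × 0.19 = 282.0317136 kcal/m²
Via B: 4007000 × 0.13 × 0.13 × 0.17 × 0.13 × 0.18 = 269.3833974 kcal/m²
Total at P: 1290.8896 + 282.0317136 + 269.3833974 = 1842.304711 kcal/m²

1842.30 kcal/m²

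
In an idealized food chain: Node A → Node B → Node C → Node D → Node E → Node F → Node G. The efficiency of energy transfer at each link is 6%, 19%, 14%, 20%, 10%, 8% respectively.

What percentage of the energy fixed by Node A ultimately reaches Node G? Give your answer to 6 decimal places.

Product of link efficiencies: 0.06 × 0.19 × 0.14 × 0.2 × 0.1 × 0.08 = 0.0000025536
As a percentage: 0.0000025536 × 100 = 0.000255%

0.000255%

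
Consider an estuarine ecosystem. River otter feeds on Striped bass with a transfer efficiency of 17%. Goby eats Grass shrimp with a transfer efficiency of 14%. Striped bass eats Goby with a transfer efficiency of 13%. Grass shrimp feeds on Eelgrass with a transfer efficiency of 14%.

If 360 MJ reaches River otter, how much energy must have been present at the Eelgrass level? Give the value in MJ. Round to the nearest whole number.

831102 MJ

Cumulative transfer efficiency: 0.14 × 0.14 × 0.13 × 0.17 = 0.00043316
Eelgrass energy = 360 / 0.00043316 = 831102 MJ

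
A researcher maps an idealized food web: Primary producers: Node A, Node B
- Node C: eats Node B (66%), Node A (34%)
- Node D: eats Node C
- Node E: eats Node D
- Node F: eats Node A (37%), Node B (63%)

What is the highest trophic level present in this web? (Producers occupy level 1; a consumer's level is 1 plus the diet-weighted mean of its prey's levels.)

Node C: 1 + (0.66×1 + 0.34×1) = 2
Node D: 1 + 2 = 3
Node E: 1 + 3 = 4
Node F: 1 + (0.37×1 + 0.63×1) = 2

4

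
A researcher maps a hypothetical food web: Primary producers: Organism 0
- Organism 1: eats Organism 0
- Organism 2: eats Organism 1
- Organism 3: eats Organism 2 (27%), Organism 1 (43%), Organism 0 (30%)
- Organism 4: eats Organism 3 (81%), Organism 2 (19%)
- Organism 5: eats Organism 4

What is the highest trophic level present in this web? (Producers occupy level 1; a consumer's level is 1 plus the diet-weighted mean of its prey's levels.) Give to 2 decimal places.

Organism 1: 1 + 1 = 2
Organism 2: 1 + 2 = 3
Organism 3: 1 + (0.27×3 + 0.43×2 + 0.3×1) = 2.97
Organism 4: 1 + (0.81×2.97 + 0.19×3) = 3.9757
Organism 5: 1 + 3.9757 = 4.9757

4.98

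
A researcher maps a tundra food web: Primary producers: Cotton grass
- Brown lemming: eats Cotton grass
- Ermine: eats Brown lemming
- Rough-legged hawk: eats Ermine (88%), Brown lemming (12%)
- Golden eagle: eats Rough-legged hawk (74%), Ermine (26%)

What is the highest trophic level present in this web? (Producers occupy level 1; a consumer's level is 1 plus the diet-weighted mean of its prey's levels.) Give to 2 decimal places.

4.65

Brown lemming: 1 + 1 = 2
Ermine: 1 + 2 = 3
Rough-legged hawk: 1 + (0.88×3 + 0.12×2) = 3.88
Golden eagle: 1 + (0.74×3.88 + 0.26×3) = 4.6512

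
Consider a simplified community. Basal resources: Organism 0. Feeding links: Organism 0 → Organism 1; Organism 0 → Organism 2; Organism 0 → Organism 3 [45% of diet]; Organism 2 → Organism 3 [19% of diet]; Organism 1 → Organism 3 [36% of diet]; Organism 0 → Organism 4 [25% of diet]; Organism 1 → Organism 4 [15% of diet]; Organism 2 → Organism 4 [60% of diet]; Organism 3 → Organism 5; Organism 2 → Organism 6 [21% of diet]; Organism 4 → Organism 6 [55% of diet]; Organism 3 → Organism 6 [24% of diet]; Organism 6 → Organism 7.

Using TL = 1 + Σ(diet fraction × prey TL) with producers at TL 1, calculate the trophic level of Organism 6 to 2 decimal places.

3.54

Organism 1: 1 + 1 = 2
Organism 2: 1 + 1 = 2
Organism 3: 1 + (0.45×1 + 0.19×2 + 0.36×2) = 2.55
Organism 4: 1 + (0.25×1 + 0.15×2 + 0.6×2) = 2.75
Organism 5: 1 + 2.55 = 3.55
Organism 6: 1 + (0.21×2 + 0.55×2.75 + 0.24×2.55) = 3.5445
Organism 7: 1 + 3.5445 = 4.5445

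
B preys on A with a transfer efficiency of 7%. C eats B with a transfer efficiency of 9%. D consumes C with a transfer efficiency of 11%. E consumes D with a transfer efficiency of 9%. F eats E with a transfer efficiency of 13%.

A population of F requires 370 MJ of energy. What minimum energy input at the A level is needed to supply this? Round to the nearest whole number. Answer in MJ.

45633379 MJ

Cumulative transfer efficiency: 0.07 × 0.09 × 0.11 × 0.09 × 0.13 = 0.0000081081
A energy = 370 / 0.0000081081 = 45633379 MJ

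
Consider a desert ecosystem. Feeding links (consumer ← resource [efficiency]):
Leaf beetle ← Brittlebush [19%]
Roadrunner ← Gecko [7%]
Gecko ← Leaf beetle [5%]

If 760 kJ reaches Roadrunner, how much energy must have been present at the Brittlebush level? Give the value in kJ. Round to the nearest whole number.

1142857 kJ

Cumulative transfer efficiency: 0.19 × 0.05 × 0.07 = 0.000665
Brittlebush energy = 760 / 0.000665 = 1142857 kJ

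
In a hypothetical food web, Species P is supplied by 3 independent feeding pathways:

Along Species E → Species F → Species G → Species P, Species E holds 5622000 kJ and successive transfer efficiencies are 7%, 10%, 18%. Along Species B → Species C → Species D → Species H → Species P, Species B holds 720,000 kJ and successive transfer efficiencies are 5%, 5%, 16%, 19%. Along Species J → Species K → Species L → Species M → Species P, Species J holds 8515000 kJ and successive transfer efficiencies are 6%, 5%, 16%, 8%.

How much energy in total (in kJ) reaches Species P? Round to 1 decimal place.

Via Species E: 5622000 × 0.07 × 0.1 × 0.18 = 7083.72 kJ
Via Species B: 720000 × 0.05 × 0.05 × 0.16 × 0.19 = 54.72 kJ
Via Species J: 8515000 × 0.06 × 0.05 × 0.16 × 0.08 = 326.976 kJ
Total at Species P: 7083.72 + 54.72 + 326.976 = 7465.416 kJ

7465.4 kJ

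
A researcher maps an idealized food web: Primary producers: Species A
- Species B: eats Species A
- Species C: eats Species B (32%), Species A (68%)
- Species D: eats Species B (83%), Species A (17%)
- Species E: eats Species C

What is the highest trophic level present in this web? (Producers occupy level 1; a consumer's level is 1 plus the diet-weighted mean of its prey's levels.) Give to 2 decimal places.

Species B: 1 + 1 = 2
Species C: 1 + (0.32×2 + 0.68×1) = 2.32
Species D: 1 + (0.83×2 + 0.17×1) = 2.83
Species E: 1 + 2.32 = 3.32

3.32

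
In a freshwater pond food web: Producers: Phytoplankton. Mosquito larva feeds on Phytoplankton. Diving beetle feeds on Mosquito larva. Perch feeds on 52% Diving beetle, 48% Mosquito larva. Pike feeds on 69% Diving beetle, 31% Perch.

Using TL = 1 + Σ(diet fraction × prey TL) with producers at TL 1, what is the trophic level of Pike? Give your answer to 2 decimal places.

Mosquito larva: 1 + 1 = 2
Diving beetle: 1 + 2 = 3
Perch: 1 + (0.52×3 + 0.48×2) = 3.52
Pike: 1 + (0.69×3 + 0.31×3.52) = 4.1612

4.16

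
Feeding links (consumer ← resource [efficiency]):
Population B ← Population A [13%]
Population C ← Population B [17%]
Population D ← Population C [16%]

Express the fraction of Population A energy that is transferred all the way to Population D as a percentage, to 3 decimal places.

0.354%

Product of link efficiencies: 0.13 × 0.17 × 0.16 = 0.003536
As a percentage: 0.003536 × 100 = 0.354%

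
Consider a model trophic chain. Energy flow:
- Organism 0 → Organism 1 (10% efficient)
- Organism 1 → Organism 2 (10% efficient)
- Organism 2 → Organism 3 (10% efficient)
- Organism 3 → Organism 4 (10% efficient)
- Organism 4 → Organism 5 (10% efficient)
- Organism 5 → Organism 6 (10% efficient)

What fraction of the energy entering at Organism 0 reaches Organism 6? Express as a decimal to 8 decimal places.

Product of link efficiencies: 0.1 × 0.1 × 0.1 × 0.1 × 0.1 × 0.1 = 0.000001

0.00000100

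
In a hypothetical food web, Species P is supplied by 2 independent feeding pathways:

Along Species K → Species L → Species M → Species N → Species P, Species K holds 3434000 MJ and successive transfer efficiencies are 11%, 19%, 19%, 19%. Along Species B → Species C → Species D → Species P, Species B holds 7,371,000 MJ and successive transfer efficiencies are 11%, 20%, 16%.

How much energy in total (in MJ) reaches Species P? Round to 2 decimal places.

28536.84 MJ

Via Species K: 3434000 × 0.11 × 0.19 × 0.19 × 0.19 = 2590.91866 MJ
Via Species B: 7371000 × 0.11 × 0.2 × 0.16 = 25945.92 MJ
Total at Species P: 2590.91866 + 25945.92 = 28536.83866 MJ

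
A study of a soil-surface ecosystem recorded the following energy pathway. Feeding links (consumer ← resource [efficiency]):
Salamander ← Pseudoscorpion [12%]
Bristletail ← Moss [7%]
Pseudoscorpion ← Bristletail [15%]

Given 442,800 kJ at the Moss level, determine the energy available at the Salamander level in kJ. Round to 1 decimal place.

Bristletail: 442800 × 0.07 = 30996 kJ
Pseudoscorpion: 30996 × 0.15 = 4649.4 kJ
Salamander: 4649.4 × 0.12 = 557.928 kJ

557.9 kJ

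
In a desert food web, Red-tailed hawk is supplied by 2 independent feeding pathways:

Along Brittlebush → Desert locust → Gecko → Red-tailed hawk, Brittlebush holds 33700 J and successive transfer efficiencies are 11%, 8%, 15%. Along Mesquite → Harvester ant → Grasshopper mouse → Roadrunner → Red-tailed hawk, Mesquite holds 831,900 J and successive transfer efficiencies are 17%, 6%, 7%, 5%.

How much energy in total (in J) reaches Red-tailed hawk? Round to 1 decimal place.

Via Brittlebush: 33700 × 0.11 × 0.08 × 0.15 = 44.484 J
Via Mesquite: 831900 × 0.17 × 0.06 × 0.07 × 0.05 = 29.69883 J
Total at Red-tailed hawk: 44.484 + 29.69883 = 74.18283 J

74.2 J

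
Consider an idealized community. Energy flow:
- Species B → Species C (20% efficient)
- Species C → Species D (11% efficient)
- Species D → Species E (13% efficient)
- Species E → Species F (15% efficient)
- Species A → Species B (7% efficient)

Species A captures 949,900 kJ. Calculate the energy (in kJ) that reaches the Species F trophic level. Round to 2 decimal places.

Species B: 949900 × 0.07 = 66493 kJ
Species C: 66493 × 0.2 = 13298.6 kJ
Species D: 13298.6 × 0.11 = 1462.846 kJ
Species E: 1462.846 × 0.13 = 190.16998 kJ
Species F: 190.16998 × 0.15 = 28.525497 kJ

28.53 kJ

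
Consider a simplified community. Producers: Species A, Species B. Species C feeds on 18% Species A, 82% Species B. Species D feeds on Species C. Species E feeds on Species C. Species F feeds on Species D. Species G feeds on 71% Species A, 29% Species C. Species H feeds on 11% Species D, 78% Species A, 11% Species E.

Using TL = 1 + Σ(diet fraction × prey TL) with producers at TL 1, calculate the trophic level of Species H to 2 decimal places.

Species C: 1 + (0.18×1 + 0.82×1) = 2
Species D: 1 + 2 = 3
Species E: 1 + 2 = 3
Species F: 1 + 3 = 4
Species G: 1 + (0.71×1 + 0.29×2) = 2.29
Species H: 1 + (0.11×3 + 0.78×1 + 0.11×3) = 2.44

2.44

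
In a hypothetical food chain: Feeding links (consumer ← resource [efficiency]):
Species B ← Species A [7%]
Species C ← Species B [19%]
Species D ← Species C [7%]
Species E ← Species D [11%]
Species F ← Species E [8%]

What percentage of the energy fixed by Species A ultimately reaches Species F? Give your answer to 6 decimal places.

0.000819%

Product of link efficiencies: 0.07 × 0.19 × 0.07 × 0.11 × 0.08 = 0.0000081928
As a percentage: 0.0000081928 × 100 = 0.000819%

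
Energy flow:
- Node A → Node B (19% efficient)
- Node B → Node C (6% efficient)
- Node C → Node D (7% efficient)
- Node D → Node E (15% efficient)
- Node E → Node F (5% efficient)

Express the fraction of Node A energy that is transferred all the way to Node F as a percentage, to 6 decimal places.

0.000599%

Product of link efficiencies: 0.19 × 0.06 × 0.07 × 0.15 × 0.05 = 0.000005985
As a percentage: 0.000005985 × 100 = 0.000599%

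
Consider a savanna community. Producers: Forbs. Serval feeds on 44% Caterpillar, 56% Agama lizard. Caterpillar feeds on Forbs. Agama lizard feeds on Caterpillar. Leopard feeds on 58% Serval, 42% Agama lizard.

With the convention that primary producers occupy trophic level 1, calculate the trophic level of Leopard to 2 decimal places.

Caterpillar: 1 + 1 = 2
Agama lizard: 1 + 2 = 3
Serval: 1 + (0.44×2 + 0.56×3) = 3.56
Leopard: 1 + (0.58×3.56 + 0.42×3) = 4.3248

4.32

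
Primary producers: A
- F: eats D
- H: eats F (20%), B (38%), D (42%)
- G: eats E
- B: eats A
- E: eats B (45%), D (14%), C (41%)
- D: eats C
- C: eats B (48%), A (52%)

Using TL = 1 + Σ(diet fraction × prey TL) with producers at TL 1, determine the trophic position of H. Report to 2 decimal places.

4.12

B: 1 + 1 = 2
C: 1 + (0.48×2 + 0.52×1) = 2.48
D: 1 + 2.48 = 3.48
E: 1 + (0.45×2 + 0.14×3.48 + 0.41×2.48) = 3.404
F: 1 + 3.48 = 4.48
G: 1 + 3.404 = 4.404
H: 1 + (0.2×4.48 + 0.38×2 + 0.42×3.48) = 4.1176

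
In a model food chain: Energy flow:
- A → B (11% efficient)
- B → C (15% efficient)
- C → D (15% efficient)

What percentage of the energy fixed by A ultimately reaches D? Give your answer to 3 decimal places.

0.248%

Product of link efficiencies: 0.11 × 0.15 × 0.15 = 0.002475
As a percentage: 0.002475 × 100 = 0.248%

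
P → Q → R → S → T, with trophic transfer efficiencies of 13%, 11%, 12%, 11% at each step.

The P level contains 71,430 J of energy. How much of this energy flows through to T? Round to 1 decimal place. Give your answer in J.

Q: 71430 × 0.13 = 9285.9 J
R: 9285.9 × 0.11 = 1021.449 J
S: 1021.449 × 0.12 = 122.57388 J
T: 122.57388 × 0.11 = 13.4831268 J

13.5 J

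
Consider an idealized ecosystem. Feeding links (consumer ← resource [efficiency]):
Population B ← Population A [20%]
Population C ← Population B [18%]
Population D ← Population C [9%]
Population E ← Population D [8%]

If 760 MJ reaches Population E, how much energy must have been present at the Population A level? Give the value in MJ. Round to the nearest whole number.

2932099 MJ

Cumulative transfer efficiency: 0.2 × 0.18 × 0.09 × 0.08 = 0.0002592
Population A energy = 760 / 0.0002592 = 2932099 MJ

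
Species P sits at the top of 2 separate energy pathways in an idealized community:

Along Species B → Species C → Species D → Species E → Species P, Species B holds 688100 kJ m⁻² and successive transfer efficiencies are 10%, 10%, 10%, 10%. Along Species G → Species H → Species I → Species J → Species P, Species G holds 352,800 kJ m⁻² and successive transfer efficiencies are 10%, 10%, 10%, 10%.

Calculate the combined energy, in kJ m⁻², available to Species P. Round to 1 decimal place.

104.1 kJ m⁻²

Via Species B: 688100 × 0.1 × 0.1 × 0.1 × 0.1 = 68.81 kJ m⁻²
Via Species G: 352800 × 0.1 × 0.1 × 0.1 × 0.1 = 35.28 kJ m⁻²
Total at Species P: 68.81 + 35.28 = 104.09 kJ m⁻²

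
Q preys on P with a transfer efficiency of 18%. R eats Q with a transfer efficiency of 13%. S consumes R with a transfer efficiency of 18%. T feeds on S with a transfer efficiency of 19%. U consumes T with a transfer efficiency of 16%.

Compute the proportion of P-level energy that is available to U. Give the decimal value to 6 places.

Product of link efficiencies: 0.18 × 0.13 × 0.18 × 0.19 × 0.16 = 0.0001280448

0.000128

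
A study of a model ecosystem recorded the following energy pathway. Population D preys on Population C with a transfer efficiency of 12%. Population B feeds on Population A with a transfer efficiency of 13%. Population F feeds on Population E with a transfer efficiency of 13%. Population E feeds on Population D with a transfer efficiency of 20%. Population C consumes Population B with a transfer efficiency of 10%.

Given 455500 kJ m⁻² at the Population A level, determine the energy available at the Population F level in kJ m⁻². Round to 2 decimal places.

18.48 kJ m⁻²

Population B: 455500 × 0.13 = 59215 kJ m⁻²
Population C: 59215 × 0.1 = 5921.5 kJ m⁻²
Population D: 5921.5 × 0.12 = 710.58 kJ m⁻²
Population E: 710.58 × 0.2 = 142.116 kJ m⁻²
Population F: 142.116 × 0.13 = 18.47508 kJ m⁻²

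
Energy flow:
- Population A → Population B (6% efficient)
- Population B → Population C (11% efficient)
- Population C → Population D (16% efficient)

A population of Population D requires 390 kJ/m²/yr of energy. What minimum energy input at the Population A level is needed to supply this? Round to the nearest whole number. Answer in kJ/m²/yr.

369318 kJ/m²/yr

Cumulative transfer efficiency: 0.06 × 0.11 × 0.16 = 0.001056
Population A energy = 390 / 0.001056 = 369318 kJ/m²/yr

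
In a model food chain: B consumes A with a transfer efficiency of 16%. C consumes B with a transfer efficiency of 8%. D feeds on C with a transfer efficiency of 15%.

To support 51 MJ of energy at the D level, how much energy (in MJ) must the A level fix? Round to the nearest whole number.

Cumulative transfer efficiency: 0.16 × 0.08 × 0.15 = 0.00192
A energy = 51 / 0.00192 = 26563 MJ

26563 MJ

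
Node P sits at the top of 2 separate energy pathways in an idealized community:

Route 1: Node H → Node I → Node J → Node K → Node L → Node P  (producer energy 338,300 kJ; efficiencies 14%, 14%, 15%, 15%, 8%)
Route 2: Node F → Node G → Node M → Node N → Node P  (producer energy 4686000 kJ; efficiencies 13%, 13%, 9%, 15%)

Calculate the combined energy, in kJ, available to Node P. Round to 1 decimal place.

1081.0 kJ

Route 1: 338300 × 0.14 × 0.14 × 0.15 × 0.15 × 0.08 = 11.935224 kJ
Route 2: 4686000 × 0.13 × 0.13 × 0.09 × 0.15 = 1069.1109 kJ
Total at Node P: 11.935224 + 1069.1109 = 1081.046124 kJ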